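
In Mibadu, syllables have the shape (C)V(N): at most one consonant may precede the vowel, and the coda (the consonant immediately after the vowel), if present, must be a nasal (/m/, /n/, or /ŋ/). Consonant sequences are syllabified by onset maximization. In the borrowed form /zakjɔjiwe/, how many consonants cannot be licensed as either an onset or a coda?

The consonants /k/ cannot be parsed into a legal (C)V(N) syllable (only a nasal (/m/, /n/, or /ŋ/) is licensed in coda position; onsets are limited to one consonant).

1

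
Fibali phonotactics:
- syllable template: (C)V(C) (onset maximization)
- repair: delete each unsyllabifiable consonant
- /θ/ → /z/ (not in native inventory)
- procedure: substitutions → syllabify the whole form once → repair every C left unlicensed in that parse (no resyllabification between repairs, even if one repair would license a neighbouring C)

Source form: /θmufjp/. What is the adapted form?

muf

Substitution: /θ/ → /z/, giving /zmufjp/.
The consonants /z/, /j/, /p/ cannot be parsed into a legal (C)V(C) syllable (at most one coda consonant is licensed; onsets are limited to one consonant).
Each unlicensed consonant is deleted: /z/, /j/, /p/.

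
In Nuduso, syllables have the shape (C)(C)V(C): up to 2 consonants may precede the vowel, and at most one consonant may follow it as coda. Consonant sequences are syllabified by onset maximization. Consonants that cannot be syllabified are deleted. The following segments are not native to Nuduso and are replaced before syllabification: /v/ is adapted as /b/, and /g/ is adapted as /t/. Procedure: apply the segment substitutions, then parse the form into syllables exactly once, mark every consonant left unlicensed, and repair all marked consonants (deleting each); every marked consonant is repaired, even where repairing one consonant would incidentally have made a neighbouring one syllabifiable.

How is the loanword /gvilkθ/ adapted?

tbil

Substitution: /g/ → /t/, /v/ → /b/, giving /tbilkθ/.
Under (C)(C)V(C), the unsyllabifiable consonants are /k/, /θ/ (at most one coda consonant is licensed; onsets may contain at most 2 consonants).
Each unlicensed consonant is deleted: /k/, /θ/.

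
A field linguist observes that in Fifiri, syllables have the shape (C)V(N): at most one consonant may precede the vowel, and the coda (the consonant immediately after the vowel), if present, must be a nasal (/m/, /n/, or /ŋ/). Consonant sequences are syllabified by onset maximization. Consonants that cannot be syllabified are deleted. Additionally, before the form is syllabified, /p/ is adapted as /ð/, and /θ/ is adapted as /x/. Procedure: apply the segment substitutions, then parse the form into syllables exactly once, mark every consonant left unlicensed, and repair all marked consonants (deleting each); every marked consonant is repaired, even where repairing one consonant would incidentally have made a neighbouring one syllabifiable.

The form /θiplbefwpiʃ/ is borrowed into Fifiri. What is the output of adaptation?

xibeði

Substitution: /θ/ → /x/, /p/ → /ð/, giving /xiðlbefwðiʃ/.
Under (C)V(N), the unsyllabifiable consonants are /ð/, /l/, /f/, /w/, /ʃ/ (only a nasal (/m/, /n/, or /ŋ/) is licensed in coda position; onsets are limited to one consonant).
Deleting the stranded consonants removes /ð/, /l/, /f/, /w/, /ʃ/.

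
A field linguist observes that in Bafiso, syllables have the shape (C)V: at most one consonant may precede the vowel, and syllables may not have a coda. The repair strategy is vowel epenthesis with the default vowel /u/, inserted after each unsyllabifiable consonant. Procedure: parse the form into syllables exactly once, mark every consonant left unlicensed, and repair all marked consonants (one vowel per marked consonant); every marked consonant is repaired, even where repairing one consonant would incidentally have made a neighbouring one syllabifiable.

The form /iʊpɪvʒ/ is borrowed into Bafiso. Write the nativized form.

iʊpɪvuʒu

Syllabifying with onset maximization leaves /v/, /ʒ/ stranded (no codas are permitted; onsets are limited to one consonant).
Inserting the epenthetic vowel yields /v/ → /vu/, /ʒ/ → /ʒu/.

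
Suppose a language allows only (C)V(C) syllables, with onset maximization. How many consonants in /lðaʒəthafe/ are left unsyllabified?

1

The consonants /l/ cannot be parsed into a legal (C)V(C) syllable (at most one coda consonant is licensed; onsets are limited to one consonant).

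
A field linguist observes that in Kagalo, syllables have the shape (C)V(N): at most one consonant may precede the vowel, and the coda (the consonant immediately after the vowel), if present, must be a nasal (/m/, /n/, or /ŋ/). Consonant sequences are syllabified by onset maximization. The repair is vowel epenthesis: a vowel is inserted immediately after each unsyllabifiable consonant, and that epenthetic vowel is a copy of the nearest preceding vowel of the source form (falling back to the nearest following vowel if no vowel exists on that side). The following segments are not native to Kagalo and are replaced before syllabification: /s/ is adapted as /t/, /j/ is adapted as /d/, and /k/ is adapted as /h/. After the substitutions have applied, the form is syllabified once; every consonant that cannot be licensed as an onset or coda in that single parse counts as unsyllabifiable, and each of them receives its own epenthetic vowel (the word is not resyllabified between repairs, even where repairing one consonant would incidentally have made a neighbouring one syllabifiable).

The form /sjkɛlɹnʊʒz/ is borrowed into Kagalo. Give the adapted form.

tɛdɛhɛlɛɹɛnʊʒʊzʊ

Substitution: /s/ → /t/, /j/ → /d/, /k/ → /h/, giving /tdhɛlɹnʊʒz/.
Syllabifying with onset maximization leaves /t/, /d/, /l/, /ɹ/, /ʒ/, /z/ stranded (only a nasal (/m/, /n/, or /ŋ/) is licensed in coda position; onsets are limited to one consonant).
Epenthesis after each stranded consonant: /t/ → /tɛ/, /d/ → /dɛ/, /l/ → /lɛ/, /ɹ/ → /ɹɛ/, /ʒ/ → /ʒʊ/, /z/ → /zʊ/.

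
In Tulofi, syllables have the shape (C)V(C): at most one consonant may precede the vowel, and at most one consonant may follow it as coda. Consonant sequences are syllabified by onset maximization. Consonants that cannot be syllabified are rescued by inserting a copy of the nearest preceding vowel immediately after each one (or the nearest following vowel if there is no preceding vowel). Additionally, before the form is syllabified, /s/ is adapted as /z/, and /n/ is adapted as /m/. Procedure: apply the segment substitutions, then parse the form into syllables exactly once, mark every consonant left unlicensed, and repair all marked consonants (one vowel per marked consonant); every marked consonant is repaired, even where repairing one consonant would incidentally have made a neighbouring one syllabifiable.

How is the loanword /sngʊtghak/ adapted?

zʊmʊgʊtgʊhak

Substitution: /s/ → /z/, /n/ → /m/, giving /zmgʊtghak/.
Syllabifying with onset maximization leaves /z/, /m/, /g/ stranded (at most one coda consonant is licensed; onsets are limited to one consonant).
Inserting the epenthetic vowel yields /z/ → /zʊ/, /m/ → /mʊ/, /g/ → /gʊ/.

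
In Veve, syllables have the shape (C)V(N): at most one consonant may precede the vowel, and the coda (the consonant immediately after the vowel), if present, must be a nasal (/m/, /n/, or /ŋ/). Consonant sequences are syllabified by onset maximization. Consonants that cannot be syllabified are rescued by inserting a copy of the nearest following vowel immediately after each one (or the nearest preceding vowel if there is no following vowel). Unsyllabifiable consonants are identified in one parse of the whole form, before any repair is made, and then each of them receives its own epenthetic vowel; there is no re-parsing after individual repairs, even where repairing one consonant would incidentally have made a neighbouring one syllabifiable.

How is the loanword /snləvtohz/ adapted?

sənələvotohozo

Under (C)V(N), the unsyllabifiable consonants are /s/, /n/, /v/, /h/, /z/ (only a nasal (/m/, /n/, or /ŋ/) is licensed in coda position; onsets are limited to one consonant).
Inserting the epenthetic vowel yields /s/ → /sə/, /n/ → /nə/, /v/ → /vo/, /h/ → /ho/, /z/ → /zo/.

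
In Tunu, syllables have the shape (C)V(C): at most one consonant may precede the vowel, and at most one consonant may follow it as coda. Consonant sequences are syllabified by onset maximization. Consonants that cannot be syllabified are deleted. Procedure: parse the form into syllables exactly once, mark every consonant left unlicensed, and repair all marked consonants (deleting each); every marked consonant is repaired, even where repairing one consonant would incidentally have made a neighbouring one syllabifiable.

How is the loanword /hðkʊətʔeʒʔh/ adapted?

kʊətʔeʒ

Under (C)V(C), the unsyllabifiable consonants are /h/, /ð/, /ʔ/, /h/ (at most one coda consonant is licensed; onsets are limited to one consonant).
Deleting the stranded consonants removes /h/, /ð/, /ʔ/, /h/.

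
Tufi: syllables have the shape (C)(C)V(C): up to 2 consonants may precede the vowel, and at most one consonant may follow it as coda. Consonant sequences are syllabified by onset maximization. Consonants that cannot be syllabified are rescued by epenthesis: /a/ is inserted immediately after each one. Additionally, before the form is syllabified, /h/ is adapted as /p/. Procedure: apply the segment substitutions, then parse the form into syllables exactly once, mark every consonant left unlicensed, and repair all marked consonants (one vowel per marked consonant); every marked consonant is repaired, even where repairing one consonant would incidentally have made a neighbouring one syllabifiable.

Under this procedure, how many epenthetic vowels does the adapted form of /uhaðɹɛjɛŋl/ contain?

After substitution the input is /upaðɹɛjɛŋl/.
The unsyllabifiable consonants are /l/; each receives one epenthetic vowel.

1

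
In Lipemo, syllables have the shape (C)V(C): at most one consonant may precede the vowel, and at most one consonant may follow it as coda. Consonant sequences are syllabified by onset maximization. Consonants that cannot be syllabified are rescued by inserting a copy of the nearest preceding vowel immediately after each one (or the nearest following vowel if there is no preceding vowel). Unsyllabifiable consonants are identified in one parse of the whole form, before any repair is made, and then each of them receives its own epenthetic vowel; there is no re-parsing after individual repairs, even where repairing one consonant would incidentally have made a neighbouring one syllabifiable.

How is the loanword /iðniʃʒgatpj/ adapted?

iðniʃʒigatpaja

Syllabifying with onset maximization leaves /ʒ/, /p/, /j/ stranded (at most one coda consonant is licensed; onsets are limited to one consonant).
Each unlicensed consonant becomes the onset of a new syllable: /ʒ/ → /ʒi/, /p/ → /pa/, /j/ → /ja/.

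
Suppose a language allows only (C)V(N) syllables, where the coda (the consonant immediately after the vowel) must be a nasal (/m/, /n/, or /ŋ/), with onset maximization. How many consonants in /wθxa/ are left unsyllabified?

2

The consonants /w/, /θ/ cannot be parsed into a legal (C)V(N) syllable (only a nasal (/m/, /n/, or /ŋ/) is licensed in coda position; onsets are limited to one consonant).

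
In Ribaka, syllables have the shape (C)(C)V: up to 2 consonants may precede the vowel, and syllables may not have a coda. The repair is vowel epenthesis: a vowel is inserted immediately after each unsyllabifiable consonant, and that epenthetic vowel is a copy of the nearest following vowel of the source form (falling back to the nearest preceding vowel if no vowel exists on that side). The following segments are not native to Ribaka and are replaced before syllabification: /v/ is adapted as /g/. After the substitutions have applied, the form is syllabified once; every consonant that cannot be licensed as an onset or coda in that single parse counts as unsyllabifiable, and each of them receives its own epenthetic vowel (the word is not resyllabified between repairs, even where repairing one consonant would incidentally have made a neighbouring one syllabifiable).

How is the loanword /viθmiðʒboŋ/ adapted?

Substitution: /v/ → /g/, giving /giθmiðʒboŋ/.
Syllabifying with onset maximization leaves /ð/, /ŋ/ stranded (no codas are permitted; onsets may contain at most 2 consonants).
Epenthesis after each stranded consonant: /ð/ → /ðo/, /ŋ/ → /ŋo/.

giθmiðoʒboŋo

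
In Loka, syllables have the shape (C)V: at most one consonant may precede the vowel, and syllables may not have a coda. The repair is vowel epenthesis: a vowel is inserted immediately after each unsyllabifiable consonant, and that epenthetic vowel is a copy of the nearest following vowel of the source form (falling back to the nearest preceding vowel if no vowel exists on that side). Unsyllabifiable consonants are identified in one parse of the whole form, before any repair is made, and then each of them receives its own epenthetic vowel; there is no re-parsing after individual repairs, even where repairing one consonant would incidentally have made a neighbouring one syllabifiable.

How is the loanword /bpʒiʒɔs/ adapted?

Under (C)V, the unsyllabifiable consonants are /b/, /p/, /s/ (no codas are permitted; onsets are limited to one consonant).
Each unlicensed consonant becomes the onset of a new syllable: /b/ → /bi/, /p/ → /pi/, /s/ → /sɔ/.

bipiʒiʒɔsɔ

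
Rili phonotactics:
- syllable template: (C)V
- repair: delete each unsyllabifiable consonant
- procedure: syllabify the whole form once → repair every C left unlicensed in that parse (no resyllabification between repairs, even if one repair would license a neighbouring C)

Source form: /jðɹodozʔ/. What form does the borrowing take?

ɹodo

Syllabifying with onset maximization leaves /j/, /ð/, /z/, /ʔ/ stranded (no codas are permitted; onsets are limited to one consonant).
Deleting the stranded consonants removes /j/, /ð/, /z/, /ʔ/.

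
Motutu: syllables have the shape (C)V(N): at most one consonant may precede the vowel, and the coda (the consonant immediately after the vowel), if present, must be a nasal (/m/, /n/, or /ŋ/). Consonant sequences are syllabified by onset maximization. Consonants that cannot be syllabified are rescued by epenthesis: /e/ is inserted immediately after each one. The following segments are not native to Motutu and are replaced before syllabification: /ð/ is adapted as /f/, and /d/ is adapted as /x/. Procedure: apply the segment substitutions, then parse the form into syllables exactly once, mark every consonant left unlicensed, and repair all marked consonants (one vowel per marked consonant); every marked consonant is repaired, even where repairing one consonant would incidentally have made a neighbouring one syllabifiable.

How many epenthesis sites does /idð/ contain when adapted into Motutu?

2

After substitution the input is /ixf/.
The unsyllabifiable consonants are /x/, /f/; each receives one epenthetic vowel.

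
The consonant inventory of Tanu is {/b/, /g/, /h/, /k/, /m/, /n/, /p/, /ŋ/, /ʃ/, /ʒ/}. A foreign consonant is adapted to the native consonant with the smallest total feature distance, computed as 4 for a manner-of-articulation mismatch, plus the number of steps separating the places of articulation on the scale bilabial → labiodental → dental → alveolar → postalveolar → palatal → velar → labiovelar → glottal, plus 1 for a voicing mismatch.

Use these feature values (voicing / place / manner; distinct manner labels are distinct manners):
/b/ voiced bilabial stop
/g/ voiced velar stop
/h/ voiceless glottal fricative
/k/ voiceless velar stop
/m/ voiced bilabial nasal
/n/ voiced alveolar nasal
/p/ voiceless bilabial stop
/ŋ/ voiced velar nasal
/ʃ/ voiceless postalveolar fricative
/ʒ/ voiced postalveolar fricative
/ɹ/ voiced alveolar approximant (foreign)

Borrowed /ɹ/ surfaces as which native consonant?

/n/ is closest: manner differs (approximant→nasal, +4), place distance 0 (alveolar→alveolar), same voicing; total 4. Next closest is /ʒ/ at distance 5.

n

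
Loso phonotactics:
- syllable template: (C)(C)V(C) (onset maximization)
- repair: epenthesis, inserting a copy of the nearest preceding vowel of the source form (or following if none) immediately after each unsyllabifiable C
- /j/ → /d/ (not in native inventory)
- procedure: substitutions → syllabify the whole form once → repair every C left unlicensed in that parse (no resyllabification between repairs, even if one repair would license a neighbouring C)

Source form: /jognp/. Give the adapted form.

Substitution: /j/ → /d/, giving /dognp/.
The consonants /n/, /p/ cannot be parsed into a legal (C)(C)V(C) syllable (at most one coda consonant is licensed; onsets may contain at most 2 consonants).
Inserting the epenthetic vowel yields /n/ → /no/, /p/ → /po/.

dognopo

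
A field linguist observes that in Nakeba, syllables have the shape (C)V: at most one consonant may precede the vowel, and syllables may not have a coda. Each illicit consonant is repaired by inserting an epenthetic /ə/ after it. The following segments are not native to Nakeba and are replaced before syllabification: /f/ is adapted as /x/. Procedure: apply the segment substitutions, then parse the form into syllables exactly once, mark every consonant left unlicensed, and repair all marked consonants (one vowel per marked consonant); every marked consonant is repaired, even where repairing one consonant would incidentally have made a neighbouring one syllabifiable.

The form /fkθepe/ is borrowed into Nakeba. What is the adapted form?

xəkəθepe

Substitution: /f/ → /x/, giving /xkθepe/.
Under (C)V, the unsyllabifiable consonants are /x/, /k/ (no codas are permitted; onsets are limited to one consonant).
Each unlicensed consonant becomes the onset of a new syllable: /x/ → /xə/, /k/ → /kə/.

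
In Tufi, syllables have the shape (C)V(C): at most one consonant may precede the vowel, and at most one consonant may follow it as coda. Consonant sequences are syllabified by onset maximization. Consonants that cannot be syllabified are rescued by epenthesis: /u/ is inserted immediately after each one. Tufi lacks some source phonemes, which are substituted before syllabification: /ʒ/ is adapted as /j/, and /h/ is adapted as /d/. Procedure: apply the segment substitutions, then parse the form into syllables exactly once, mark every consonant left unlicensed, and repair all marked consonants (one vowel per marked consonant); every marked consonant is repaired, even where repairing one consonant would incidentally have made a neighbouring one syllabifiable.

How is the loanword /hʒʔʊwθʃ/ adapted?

Substitution: /h/ → /d/, /ʒ/ → /j/, giving /djʔʊwθʃ/.
The consonants /d/, /j/, /θ/, /ʃ/ cannot be parsed into a legal (C)V(C) syllable (at most one coda consonant is licensed; onsets are limited to one consonant).
Epenthesis after each stranded consonant: /d/ → /du/, /j/ → /ju/, /θ/ → /θu/, /ʃ/ → /ʃu/.

dujuʔʊwθuʃu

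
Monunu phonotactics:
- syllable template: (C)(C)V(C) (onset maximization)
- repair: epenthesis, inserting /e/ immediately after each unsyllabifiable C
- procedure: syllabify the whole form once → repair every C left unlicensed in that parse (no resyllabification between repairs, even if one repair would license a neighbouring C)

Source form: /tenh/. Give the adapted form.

Syllabifying with onset maximization leaves /h/ stranded (at most one coda consonant is licensed; onsets may contain at most 2 consonants).
Inserting the epenthetic vowel yields /h/ → /he/.

tenhe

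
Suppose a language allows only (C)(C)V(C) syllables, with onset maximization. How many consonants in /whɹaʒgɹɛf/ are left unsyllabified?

1

Syllabifying with onset maximization leaves /w/ stranded (at most one coda consonant is licensed; onsets may contain at most 2 consonants).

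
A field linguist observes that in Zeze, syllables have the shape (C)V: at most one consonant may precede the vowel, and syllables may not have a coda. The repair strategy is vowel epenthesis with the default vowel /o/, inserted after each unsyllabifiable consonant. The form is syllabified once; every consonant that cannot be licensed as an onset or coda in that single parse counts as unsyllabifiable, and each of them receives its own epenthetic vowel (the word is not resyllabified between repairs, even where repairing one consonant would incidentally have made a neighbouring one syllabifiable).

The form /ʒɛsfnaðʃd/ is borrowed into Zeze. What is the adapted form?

ʒɛsofonaðoʃodo

Under (C)V, the unsyllabifiable consonants are /s/, /f/, /ð/, /ʃ/, /d/ (no codas are permitted; onsets are limited to one consonant).
Each unlicensed consonant becomes the onset of a new syllable: /s/ → /so/, /f/ → /fo/, /ð/ → /ðo/, /ʃ/ → /ʃo/, /d/ → /do/.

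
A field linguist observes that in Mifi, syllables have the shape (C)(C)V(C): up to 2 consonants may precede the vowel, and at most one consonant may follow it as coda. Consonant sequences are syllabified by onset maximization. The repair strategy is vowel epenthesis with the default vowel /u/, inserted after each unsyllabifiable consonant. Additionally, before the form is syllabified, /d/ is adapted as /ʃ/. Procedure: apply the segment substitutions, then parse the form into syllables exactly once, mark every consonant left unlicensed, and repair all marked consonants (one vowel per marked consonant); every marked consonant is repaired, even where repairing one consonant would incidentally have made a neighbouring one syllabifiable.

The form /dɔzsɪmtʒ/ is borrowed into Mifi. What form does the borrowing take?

ʃɔzsɪmtuʒu

Substitution: /d/ → /ʃ/, giving /ʃɔzsɪmtʒ/.
Under (C)(C)V(C), the unsyllabifiable consonants are /t/, /ʒ/ (at most one coda consonant is licensed; onsets may contain at most 2 consonants).
Inserting the epenthetic vowel yields /t/ → /tu/, /ʒ/ → /ʒu/.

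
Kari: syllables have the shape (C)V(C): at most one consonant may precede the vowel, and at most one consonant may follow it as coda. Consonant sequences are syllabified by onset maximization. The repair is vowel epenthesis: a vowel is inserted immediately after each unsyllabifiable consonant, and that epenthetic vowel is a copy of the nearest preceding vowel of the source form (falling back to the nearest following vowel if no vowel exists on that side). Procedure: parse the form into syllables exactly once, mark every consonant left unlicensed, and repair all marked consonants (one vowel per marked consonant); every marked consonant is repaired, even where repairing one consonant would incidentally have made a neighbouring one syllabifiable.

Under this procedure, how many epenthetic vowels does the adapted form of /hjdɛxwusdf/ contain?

4

The unsyllabifiable consonants are /h/, /j/, /d/, /f/; each receives one epenthetic vowel.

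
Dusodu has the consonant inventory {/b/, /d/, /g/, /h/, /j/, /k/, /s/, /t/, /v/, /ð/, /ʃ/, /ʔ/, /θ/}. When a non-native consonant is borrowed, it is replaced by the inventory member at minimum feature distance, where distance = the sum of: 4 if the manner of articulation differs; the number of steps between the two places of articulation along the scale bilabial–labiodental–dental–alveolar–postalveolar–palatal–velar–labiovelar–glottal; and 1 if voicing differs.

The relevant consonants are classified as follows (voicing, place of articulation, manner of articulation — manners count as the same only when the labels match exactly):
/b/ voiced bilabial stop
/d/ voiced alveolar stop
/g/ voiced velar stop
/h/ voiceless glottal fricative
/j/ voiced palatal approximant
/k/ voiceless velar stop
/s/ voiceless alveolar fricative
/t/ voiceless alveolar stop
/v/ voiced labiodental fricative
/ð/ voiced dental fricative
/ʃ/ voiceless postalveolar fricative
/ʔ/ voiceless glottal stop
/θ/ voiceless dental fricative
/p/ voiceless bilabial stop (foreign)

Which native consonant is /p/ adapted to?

/b/ is closest: same manner (stop), place distance 0 (bilabial→bilabial), voicing differs (+1); total 1. Next closest is /t/ at distance 3.

b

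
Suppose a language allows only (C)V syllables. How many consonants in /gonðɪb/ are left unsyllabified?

Under (C)V, the unsyllabifiable consonants are /n/, /b/ (no codas are permitted; onsets are limited to one consonant).

2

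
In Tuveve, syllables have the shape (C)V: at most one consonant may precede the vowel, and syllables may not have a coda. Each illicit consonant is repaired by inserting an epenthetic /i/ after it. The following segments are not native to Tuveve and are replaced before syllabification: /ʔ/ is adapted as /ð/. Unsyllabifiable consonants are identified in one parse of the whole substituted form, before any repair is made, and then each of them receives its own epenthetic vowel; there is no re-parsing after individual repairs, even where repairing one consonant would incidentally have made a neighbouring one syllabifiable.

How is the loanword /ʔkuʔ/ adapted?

Substitution: /ʔ/ → /ð/, giving /ðkuð/.
The consonants /ð/, /ð/ cannot be parsed into a legal (C)V syllable (no codas are permitted; onsets are limited to one consonant).
Epenthesis after each stranded consonant: /ð/ → /ði/, /ð/ → /ði/.

ðikuði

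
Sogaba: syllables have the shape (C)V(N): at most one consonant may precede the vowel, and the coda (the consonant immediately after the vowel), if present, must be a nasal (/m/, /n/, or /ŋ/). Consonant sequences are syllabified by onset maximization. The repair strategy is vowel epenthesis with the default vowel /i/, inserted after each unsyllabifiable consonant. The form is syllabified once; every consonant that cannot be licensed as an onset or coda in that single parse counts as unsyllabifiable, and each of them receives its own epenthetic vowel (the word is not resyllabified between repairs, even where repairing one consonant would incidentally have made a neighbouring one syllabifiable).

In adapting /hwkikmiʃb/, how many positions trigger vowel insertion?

The unsyllabifiable consonants are /h/, /w/, /k/, /ʃ/, /b/; each receives one epenthetic vowel.

5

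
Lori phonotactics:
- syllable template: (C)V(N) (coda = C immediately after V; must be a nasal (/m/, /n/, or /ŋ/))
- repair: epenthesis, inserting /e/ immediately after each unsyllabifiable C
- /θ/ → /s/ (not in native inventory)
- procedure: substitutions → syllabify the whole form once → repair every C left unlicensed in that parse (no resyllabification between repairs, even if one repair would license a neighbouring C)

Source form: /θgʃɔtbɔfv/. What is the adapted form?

Substitution: /θ/ → /s/, giving /sgʃɔtbɔfv/.
Under (C)V(N), the unsyllabifiable consonants are /s/, /g/, /t/, /f/, /v/ (only a nasal (/m/, /n/, or /ŋ/) is licensed in coda position; onsets are limited to one consonant).
Inserting the epenthetic vowel yields /s/ → /se/, /g/ → /ge/, /t/ → /te/, /f/ → /fe/, /v/ → /ve/.

segeʃɔtebɔfeve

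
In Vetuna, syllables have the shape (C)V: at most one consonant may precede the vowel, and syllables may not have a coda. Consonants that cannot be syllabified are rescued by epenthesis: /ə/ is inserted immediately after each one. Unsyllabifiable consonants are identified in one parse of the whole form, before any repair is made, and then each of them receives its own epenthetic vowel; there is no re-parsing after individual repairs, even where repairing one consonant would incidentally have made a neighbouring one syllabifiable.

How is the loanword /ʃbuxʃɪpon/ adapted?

Under (C)V, the unsyllabifiable consonants are /ʃ/, /x/, /n/ (no codas are permitted; onsets are limited to one consonant).
Epenthesis after each stranded consonant: /ʃ/ → /ʃə/, /x/ → /xə/, /n/ → /nə/.

ʃəbuxəʃɪponə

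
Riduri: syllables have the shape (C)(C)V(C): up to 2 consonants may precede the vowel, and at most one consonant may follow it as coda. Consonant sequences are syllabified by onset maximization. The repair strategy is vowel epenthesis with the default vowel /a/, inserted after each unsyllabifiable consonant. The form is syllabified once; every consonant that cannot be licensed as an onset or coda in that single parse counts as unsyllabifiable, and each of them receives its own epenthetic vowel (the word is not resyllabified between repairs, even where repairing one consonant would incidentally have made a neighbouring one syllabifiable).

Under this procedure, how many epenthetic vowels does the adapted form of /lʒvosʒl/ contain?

3

The unsyllabifiable consonants are /l/, /ʒ/, /l/; each receives one epenthetic vowel.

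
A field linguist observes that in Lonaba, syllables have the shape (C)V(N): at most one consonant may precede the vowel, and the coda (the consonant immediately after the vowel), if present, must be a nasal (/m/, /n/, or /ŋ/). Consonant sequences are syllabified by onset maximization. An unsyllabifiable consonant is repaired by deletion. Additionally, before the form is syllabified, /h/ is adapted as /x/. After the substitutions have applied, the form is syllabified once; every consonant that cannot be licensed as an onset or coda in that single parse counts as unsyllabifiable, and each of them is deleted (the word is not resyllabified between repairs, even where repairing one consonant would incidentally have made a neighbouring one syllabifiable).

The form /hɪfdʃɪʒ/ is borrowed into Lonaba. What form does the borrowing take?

Substitution: /h/ → /x/, giving /xɪfdʃɪʒ/.
Syllabifying with onset maximization leaves /f/, /d/, /ʒ/ stranded (only a nasal (/m/, /n/, or /ŋ/) is licensed in coda position; onsets are limited to one consonant).
Deletion applies to /f/, /d/, /ʒ/.

xɪʃɪ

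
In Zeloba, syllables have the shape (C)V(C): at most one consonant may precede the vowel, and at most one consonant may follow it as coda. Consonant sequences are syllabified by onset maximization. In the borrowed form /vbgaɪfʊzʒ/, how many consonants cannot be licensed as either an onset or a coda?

Under (C)V(C), the unsyllabifiable consonants are /v/, /b/, /ʒ/ (at most one coda consonant is licensed; onsets are limited to one consonant).

3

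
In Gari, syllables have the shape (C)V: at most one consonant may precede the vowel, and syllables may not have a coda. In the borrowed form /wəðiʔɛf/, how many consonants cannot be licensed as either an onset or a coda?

Under (C)V, the unsyllabifiable consonants are /f/ (no codas are permitted; onsets are limited to one consonant).

1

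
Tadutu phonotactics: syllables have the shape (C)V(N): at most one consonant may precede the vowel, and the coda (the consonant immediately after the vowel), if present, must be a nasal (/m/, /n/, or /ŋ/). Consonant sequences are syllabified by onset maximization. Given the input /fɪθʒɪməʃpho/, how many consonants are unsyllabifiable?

Under (C)V(N), the unsyllabifiable consonants are /θ/, /ʃ/, /p/ (only a nasal (/m/, /n/, or /ŋ/) is licensed in coda position; onsets are limited to one consonant).

3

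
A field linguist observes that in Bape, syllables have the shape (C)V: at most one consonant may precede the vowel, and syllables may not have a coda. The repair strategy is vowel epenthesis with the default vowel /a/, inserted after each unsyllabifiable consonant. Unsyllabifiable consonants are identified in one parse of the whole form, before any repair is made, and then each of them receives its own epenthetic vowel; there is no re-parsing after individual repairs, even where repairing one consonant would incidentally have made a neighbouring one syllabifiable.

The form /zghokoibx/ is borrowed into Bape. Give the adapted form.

zagahokoibaxa

The consonants /z/, /g/, /b/, /x/ cannot be parsed into a legal (C)V syllable (no codas are permitted; onsets are limited to one consonant).
Epenthesis after each stranded consonant: /z/ → /za/, /g/ → /ga/, /b/ → /ba/, /x/ → /xa/.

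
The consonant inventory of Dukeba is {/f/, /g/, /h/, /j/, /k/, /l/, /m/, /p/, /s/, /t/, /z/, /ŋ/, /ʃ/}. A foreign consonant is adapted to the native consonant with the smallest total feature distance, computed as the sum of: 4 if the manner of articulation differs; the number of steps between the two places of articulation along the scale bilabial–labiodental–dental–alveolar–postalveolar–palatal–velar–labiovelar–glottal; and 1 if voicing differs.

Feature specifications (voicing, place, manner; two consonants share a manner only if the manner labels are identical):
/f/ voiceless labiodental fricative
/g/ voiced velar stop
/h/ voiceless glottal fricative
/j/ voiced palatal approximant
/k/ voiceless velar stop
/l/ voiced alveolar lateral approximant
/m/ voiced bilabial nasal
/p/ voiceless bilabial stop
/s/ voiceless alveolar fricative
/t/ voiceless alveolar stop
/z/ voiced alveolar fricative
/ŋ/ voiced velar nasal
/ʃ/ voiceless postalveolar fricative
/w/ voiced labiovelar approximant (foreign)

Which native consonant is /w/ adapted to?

j

/j/ is closest: same manner (approximant), place distance 2 (labiovelar→palatal), same voicing; total 2. Next closest is /g/ at distance 5.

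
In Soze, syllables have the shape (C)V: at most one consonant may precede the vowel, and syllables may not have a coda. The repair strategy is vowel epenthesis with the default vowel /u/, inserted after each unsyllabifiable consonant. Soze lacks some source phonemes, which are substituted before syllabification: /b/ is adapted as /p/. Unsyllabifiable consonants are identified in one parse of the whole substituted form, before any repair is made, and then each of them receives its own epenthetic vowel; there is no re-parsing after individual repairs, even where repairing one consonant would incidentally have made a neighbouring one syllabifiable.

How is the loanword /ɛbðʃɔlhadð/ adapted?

ɛpuðuʃɔluhaduðu

Substitution: /b/ → /p/, giving /ɛpðʃɔlhadð/.
Syllabifying with onset maximization leaves /p/, /ð/, /l/, /d/, /ð/ stranded (no codas are permitted; onsets are limited to one consonant).
Epenthesis after each stranded consonant: /p/ → /pu/, /ð/ → /ðu/, /l/ → /lu/, /d/ → /du/, /ð/ → /ðu/.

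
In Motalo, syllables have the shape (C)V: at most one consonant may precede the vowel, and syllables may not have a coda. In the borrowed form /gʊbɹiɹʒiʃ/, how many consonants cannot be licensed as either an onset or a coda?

3

The consonants /b/, /ɹ/, /ʃ/ cannot be parsed into a legal (C)V syllable (no codas are permitted; onsets are limited to one consonant).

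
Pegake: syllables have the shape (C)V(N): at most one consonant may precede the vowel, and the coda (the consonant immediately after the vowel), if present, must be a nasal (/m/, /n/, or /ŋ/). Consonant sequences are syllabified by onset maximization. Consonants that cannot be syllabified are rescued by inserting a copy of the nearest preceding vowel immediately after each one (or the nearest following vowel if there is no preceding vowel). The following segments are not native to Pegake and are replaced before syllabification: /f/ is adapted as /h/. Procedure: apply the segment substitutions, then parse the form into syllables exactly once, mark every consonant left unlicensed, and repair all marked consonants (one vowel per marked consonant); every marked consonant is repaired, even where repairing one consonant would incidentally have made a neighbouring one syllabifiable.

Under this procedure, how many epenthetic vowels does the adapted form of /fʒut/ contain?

After substitution the input is /hʒut/.
The unsyllabifiable consonants are /h/, /t/; each receives one epenthetic vowel.

2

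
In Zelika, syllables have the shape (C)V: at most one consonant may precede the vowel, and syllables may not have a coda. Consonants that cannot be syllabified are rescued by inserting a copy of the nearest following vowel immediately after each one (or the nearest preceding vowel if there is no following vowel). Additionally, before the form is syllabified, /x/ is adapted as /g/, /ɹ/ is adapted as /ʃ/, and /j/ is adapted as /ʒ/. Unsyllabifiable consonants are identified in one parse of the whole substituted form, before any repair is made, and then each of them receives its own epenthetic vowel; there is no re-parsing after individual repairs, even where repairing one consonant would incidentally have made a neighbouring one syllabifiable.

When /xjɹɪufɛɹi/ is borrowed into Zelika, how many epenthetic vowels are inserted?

After substitution the input is /gʒʃɪufɛʃi/.
The unsyllabifiable consonants are /g/, /ʒ/; each receives one epenthetic vowel.

2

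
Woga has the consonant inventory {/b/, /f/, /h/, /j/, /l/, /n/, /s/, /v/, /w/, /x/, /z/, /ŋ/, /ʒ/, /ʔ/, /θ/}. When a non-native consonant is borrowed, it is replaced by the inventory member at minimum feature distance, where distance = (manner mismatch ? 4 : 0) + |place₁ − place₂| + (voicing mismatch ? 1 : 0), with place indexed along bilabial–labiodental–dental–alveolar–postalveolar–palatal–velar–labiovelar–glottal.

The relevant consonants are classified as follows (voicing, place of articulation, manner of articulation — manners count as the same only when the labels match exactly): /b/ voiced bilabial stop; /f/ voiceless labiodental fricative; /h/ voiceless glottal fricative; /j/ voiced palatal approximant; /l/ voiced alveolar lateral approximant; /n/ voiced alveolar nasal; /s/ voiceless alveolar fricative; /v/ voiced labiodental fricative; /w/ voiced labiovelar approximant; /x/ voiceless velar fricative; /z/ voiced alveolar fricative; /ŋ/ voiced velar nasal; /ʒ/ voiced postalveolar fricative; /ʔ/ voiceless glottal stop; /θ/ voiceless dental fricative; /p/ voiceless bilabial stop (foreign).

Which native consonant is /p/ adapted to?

b

/b/ is closest: same manner (stop), place distance 0 (bilabial→bilabial), voicing differs (+1); total 1. Next closest is /f/ at distance 5.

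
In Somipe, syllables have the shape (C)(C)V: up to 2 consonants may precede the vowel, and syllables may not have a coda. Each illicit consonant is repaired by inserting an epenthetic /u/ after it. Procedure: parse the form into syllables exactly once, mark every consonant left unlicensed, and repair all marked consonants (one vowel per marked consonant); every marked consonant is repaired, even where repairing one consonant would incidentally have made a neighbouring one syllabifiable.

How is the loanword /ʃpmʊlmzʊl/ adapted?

ʃupmʊlumzʊlu

The consonants /ʃ/, /l/, /l/ cannot be parsed into a legal (C)(C)V syllable (no codas are permitted; onsets may contain at most 2 consonants).
Inserting the epenthetic vowel yields /ʃ/ → /ʃu/, /l/ → /lu/, /l/ → /lu/.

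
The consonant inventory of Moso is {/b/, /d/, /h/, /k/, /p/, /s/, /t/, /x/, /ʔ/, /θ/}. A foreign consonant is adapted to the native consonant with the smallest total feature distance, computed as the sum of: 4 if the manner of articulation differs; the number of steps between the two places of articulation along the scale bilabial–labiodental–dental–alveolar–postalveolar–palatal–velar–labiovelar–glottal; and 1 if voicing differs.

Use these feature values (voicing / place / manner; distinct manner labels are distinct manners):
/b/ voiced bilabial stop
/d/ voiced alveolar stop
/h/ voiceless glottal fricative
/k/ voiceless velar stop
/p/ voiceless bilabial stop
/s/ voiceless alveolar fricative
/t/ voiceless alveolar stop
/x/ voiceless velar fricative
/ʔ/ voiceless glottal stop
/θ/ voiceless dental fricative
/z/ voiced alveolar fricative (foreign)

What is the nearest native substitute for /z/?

/s/ is closest: same manner (fricative), place distance 0 (alveolar→alveolar), voicing differs (+1); total 1. Next closest is /θ/ at distance 2.

s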